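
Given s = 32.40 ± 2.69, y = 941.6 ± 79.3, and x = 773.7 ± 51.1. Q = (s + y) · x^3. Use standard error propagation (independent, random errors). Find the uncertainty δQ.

9.66e+10

Let u = s + y = 974.0. δu = √(δs² + δy²) = √(7.24 + 6290) = 79.3, so δu/u = 0.0815.
Q is then a monomial in u, x:
δQ/Q = √((δu/u)² + (3·δx/x)²) = √(0.00664 + 0.0393) = 0.214
Q = 4.511e+11, so δQ = 0.214 × 4.511e+11 = 9.66e+10.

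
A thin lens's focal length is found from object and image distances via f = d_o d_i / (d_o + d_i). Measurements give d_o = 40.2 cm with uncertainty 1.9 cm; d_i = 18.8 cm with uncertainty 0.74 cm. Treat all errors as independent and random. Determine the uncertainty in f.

0.394 cm

∂f/∂d_o = (d_i/(d_o+d_i))² = 0.102;  ∂f/∂d_i = (d_o/(d_o+d_i))² = 0.464
δf = √((∂f/∂d_o · δd_o)² + (∂f/∂d_i · δd_i)²) = √(0.0372 + 0.118) = 0.394 cm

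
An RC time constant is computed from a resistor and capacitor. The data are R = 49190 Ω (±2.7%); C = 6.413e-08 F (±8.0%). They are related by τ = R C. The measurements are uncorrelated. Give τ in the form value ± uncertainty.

0.003155 ± 0.000266 s

Since τ is a product/quotient, work with relative uncertainties:
  (1·δR/R)² = (1×0.0270)² = 0.000729;  (1·δC/C)² = (1×0.0800)² = 0.00640
δτ/τ = √(0.00713) = 0.0844
τ = 0.003155 s, so δτ = 0.0844 × 0.003155 = 0.000266 s.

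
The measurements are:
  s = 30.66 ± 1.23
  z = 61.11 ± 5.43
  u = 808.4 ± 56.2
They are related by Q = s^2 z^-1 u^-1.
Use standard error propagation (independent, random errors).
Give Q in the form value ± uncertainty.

0.01903 ± 0.00263

Relative error in a monomial: (δQ/Q)² = Σ (nᵢ · δxᵢ/xᵢ)².
  (2·δs/s)² = (2×0.0401)² = 0.00644;  (-1·δz/z)² = (-1×0.0889)² = 0.00790;  (-1·δu/u)² = (-1×0.0695)² = 0.00483
δQ/Q = √(0.0192) = 0.138
Q = 0.01903, so δQ = 0.138 × 0.01903 = 0.00263.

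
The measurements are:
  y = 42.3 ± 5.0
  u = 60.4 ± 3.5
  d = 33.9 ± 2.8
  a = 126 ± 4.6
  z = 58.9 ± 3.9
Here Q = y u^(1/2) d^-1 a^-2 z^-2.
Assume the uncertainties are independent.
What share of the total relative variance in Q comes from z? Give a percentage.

39.4%

(δQ/Q)² = (1·δy/y)² + (½·δu/u)² + (-1·δd/d)² + (-2·δa/a)² + (-2·δz/z)²
  y term: (1×0.118)² = 0.0140
  u term: (0.5×0.0579)² = 0.000839
  d term: (-1×0.0826)² = 0.00682
  a term: (-2×0.0365)² = 0.00533
  z term: (-2×0.0662)² = 0.0175
Total = 0.0445. Share from z = 0.0175/0.0445 = 0.394.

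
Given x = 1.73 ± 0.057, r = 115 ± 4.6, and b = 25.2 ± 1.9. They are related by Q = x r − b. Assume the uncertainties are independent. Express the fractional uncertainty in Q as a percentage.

6.03%

Let p = x·r = 199. δp/p = √((1·δx/x)² + (1·δr/r)²) = √(0.00109 + 0.00160) = 0.0518, so δp = 10.3.
Q = p − b: δQ = √(δp² + δb²) = √(106 + 3.61) = 10.5
Q = 174, so δQ/Q = 10.5/174 = 0.0603.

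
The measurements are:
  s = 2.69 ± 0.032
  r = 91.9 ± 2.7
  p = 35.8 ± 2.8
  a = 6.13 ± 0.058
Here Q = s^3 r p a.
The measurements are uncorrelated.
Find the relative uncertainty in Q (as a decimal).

For a monomial Q ∝ s^3, r, p, a, fractional errors add in quadrature:
  (3·δs/s)² = (3×0.0119)² = 0.00127;  (1·δr/r)² = (1×0.0294)² = 0.000863;  (1·δp/p)² = (1×0.0782)² = 0.00612;  (1·δa/a)² = (1×0.00946)² = 8.95e-05
δQ/Q = √(0.00834) = 0.0913

0.0913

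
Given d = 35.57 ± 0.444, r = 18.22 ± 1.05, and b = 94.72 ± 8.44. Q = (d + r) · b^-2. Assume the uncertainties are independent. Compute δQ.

Let u = d + r = 53.79. δu = √(δd² + δr²) = √(0.197 + 1.10) = 1.14, so δu/u = 0.0212.
Q is then a monomial in u, b:
δQ/Q = √((δu/u)² + (-2·δb/b)²) = √(0.000449 + 0.0318) = 0.179
Q = 0.005995, so δQ = 0.179 × 0.005995 = 0.00108.

0.00108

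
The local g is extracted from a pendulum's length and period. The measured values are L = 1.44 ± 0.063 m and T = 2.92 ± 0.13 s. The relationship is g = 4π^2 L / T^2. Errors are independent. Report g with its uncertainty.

Each factor contributes (exponent × relative error)² to (δg/g)²:
  (1·δL/L)² = (1×0.0438)² = 0.00191;  (-2·δT/T)² = (-2×0.0445)² = 0.00793
δg/g = √(0.00984) = 0.0992
g = 6.67 m/s^2, so δg = 0.0992 × 6.67 = 0.661 m/s^2.

6.67 ± 0.661 m/s^2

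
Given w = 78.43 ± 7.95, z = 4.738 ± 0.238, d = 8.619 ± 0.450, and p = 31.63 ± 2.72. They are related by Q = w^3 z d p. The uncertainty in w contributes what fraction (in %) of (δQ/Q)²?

(δQ/Q)² = (3·δw/w)² + (1·δz/z)² + (1·δd/d)² + (1·δp/p)²
  w term: (3×0.101)² = 0.0925
  z term: (1×0.0502)² = 0.00252
  d term: (1×0.0522)² = 0.00273
  p term: (1×0.0860)² = 0.00740
Total = 0.105. Share from w = 0.0925/0.105 = 0.880.

88.0%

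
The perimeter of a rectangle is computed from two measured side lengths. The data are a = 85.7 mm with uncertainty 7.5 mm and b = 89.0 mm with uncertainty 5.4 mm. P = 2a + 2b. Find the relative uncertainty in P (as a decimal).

Sums and differences: (δP)² = Σ (cᵢ δxᵢ)².
  (2·δa)² = 225;  (2·δb)² = 117
δP = √(342) = 18.5 mm
P = 349 mm, so δP/P = 18.5/349 = 0.0529.

0.0529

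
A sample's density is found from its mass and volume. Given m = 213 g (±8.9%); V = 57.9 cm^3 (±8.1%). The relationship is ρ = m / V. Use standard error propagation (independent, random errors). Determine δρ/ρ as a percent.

For a monomial ρ ∝ m, V^-1, fractional errors add in quadrature:
  (1·δm/m)² = (1×0.0890)² = 0.00792;  (-1·δV/V)² = (-1×0.0810)² = 0.00656
δρ/ρ = √(0.0145) = 0.120

12.0%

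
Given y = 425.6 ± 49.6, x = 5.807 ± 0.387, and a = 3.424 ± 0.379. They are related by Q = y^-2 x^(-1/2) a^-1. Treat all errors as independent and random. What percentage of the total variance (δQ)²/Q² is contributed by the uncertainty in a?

(δQ/Q)² = (-2·δy/y)² + (−½·δx/x)² + (-1·δa/a)²
  y term: (-2×0.117)² = 0.0543
  x term: (-0.5×0.0666)² = 0.00111
  a term: (-1×0.111)² = 0.0123
Total = 0.0677. Share from a = 0.0123/0.0677 = 0.181.

18.1%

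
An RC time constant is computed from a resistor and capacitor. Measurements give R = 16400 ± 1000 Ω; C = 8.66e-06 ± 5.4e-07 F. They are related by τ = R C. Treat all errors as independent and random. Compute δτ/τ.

0.0872

τ is a product of powers, so relative uncertainties combine in quadrature:
  (1·δR/R)² = (1×0.0610)² = 0.00372;  (1·δC/C)² = (1×0.0624)² = 0.00389
δτ/τ = √(0.00761) = 0.0872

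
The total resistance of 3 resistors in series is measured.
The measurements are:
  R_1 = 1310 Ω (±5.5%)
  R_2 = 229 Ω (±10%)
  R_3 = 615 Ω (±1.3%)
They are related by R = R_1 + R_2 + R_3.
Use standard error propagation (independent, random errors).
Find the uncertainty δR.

76.0 Ω

Sums and differences: (δR)² = Σ (cᵢ δxᵢ)².
  (δR_1)² = 5190;  (δR_2)² = 524;  (δR_3)² = 63.9
δR = √(5780) = 76.0 Ω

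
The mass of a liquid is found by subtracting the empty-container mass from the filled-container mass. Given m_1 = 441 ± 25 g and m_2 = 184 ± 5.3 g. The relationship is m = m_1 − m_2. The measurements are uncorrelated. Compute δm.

25.6 g

Absolute uncertainties add in quadrature for a linear combination:
  (δm_1)² = 625;  (δm_2)² = 28.1
δm = √(653) = 25.6 g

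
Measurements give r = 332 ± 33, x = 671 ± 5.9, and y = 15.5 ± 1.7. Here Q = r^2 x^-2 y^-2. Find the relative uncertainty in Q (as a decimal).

0.297

Since Q is a product/quotient, work with relative uncertainties:
  (2·δr/r)² = (2×0.0994)² = 0.0395;  (-2·δx/x)² = (-2×0.00879)² = 0.000309;  (-2·δy/y)² = (-2×0.110)² = 0.0481
δQ/Q = √(0.0879) = 0.297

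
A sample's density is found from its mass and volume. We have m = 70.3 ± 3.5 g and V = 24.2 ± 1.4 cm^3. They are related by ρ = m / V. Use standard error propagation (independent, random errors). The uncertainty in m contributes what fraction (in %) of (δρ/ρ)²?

42.5%

(δρ/ρ)² = (1·δm/m)² + (-1·δV/V)²
  m term: (1×0.0498)² = 0.00248
  V term: (-1×0.0579)² = 0.00335
Total = 0.00583. Share from m = 0.00248/0.00583 = 0.425.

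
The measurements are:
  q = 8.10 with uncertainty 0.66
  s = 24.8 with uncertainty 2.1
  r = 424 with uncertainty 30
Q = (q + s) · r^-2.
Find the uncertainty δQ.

Let u = q + s = 32.9. δu = √(δq² + δs²) = √(0.436 + 4.41) = 2.20, so δu/u = 0.0669.
Q is then a monomial in u, r:
δQ/Q = √((δu/u)² + (-2·δr/r)²) = √(0.00448 + 0.0200) = 0.157
Q = 0.000183, so δQ = 0.157 × 0.000183 = 2.86e-05.

2.86e-05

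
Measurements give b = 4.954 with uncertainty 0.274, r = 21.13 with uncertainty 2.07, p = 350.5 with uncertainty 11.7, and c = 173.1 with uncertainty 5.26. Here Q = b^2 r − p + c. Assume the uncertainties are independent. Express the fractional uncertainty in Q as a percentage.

22.8%

Let w = b^2·r = 518.6. δw/w = √((2·δb/b)² + (1·δr/r)²) = √(0.0122 + 0.00960) = 0.148, so δw = 76.6.
Q = w − p + c: δQ = √(δw² + δp² + δc²) = √(5870 + 137 + 27.7) = 77.7
Q = 341.2, so δQ/Q = 77.7/341.2 = 0.228.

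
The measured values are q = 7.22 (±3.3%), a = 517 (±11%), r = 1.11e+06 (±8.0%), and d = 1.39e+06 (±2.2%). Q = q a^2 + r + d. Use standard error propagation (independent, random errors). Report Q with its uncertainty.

(4.43 ± 0.439) × 10^6

Let p = q·a^2 = 1.93e+06. δp/p = √((1·δq/q)² + (2·δa/a)²) = √(0.00109 + 0.0484) = 0.222, so δp = 4.29e+05.
Q = p + r + d: δQ = √(δp² + δr² + δd²) = √(1.84e+11 + 7.89e+09 + 9.35e+08) = 4.39e+05
Q = 4.43e+06.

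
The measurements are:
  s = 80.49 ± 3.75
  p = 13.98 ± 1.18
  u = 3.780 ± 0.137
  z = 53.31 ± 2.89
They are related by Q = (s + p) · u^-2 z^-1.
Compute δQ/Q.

0.0996

Let w = s + p = 94.47. δw = √(δs² + δp²) = √(14.1 + 1.39) = 3.93, so δw/w = 0.0416.
Q is then a monomial in w, u, z:
δQ/Q = √((δw/w)² + (-2·δu/u)² + (-1·δz/z)²) = √(0.00173 + 0.00525 + 0.00294) = 0.0996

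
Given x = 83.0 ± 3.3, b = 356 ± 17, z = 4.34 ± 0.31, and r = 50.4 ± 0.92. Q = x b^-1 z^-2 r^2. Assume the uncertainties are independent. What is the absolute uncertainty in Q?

Q is a product of powers, so relative uncertainties combine in quadrature:
  (1·δx/x)² = (1×0.0398)² = 0.00158;  (-1·δb/b)² = (-1×0.0478)² = 0.00228;  (-2·δz/z)² = (-2×0.0714)² = 0.0204;  (2·δr/r)² = (2×0.0183)² = 0.00133
δQ/Q = √(0.0256) = 0.160
Q = 31.4, so δQ = 0.160 × 31.4 = 5.03.

5.03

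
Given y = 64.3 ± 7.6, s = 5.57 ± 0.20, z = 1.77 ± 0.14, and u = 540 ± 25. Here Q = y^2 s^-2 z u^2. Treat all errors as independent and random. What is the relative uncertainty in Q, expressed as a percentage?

27.5%

Products/powers → add relative errors in quadrature, weighted by exponent:
  (2·δy/y)² = (2×0.118)² = 0.0559;  (-2·δs/s)² = (-2×0.0359)² = 0.00516;  (1·δz/z)² = (1×0.0791)² = 0.00626;  (2·δu/u)² = (2×0.0463)² = 0.00857
δQ/Q = √(0.0759) = 0.275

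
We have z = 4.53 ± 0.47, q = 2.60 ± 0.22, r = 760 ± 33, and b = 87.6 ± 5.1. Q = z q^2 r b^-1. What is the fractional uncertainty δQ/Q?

Q is a product of powers, so relative uncertainties combine in quadrature:
  (1·δz/z)² = (1×0.104)² = 0.0108;  (2·δq/q)² = (2×0.0846)² = 0.0286;  (1·δr/r)² = (1×0.0434)² = 0.00189;  (-1·δb/b)² = (-1×0.0582)² = 0.00339
δQ/Q = √(0.0447) = 0.211

0.211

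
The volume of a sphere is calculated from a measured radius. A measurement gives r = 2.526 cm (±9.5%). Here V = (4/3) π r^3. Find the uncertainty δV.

V is a product of powers, so relative uncertainties combine in quadrature:
  (3·δr/r)² = (3×0.0950)² = 0.0812
δV/V = √(0.0812) = 0.285
V = 67.51 cm^3, so δV = 0.285 × 67.51 = 19.2 cm^3.

19.2 cm^3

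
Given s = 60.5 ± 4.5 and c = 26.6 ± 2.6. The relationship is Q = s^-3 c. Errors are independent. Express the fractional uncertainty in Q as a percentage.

Q is a product of powers, so relative uncertainties combine in quadrature:
  (-3·δs/s)² = (-3×0.0744)² = 0.0498;  (1·δc/c)² = (1×0.0977)² = 0.00955
δQ/Q = √(0.0593) = 0.244

24.4%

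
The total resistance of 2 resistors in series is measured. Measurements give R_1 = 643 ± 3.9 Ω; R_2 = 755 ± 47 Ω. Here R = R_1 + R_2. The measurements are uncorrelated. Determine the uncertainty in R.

47.2 Ω

Absolute uncertainties add in quadrature for a linear combination:
  (δR_1)² = 15.2;  (δR_2)² = 2210
δR = √(2220) = 47.2 Ω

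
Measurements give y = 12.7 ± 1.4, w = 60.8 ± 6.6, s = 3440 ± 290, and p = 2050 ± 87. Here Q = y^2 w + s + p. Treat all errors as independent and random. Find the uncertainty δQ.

2430

Let h = y^2·w = 9810. δh/h = √((2·δy/y)² + (1·δw/w)²) = √(0.0486 + 0.0118) = 0.246, so δh = 2410.
Q = h + s + p: δQ = √(δh² + δs² + δp²) = √(5.81e+06 + 84100 + 7570) = 2430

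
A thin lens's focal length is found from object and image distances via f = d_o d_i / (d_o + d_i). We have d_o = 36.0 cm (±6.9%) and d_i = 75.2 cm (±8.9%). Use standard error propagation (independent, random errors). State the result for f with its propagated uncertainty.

∂f/∂d_o = (d_i/(d_o+d_i))² = 0.457;  ∂f/∂d_i = (d_o/(d_o+d_i))² = 0.105
δf = √((∂f/∂d_o · δd_o)² + (∂f/∂d_i · δd_i)²) = √(1.29 + 0.492) = 1.34 cm
f = 24.3 cm.

24.3 ± 1.34 cm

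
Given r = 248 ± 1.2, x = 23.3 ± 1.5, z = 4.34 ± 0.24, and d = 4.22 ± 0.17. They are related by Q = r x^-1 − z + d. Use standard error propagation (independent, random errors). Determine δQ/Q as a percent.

Let p = r·x^-1 = 10.6. δp/p = √((1·δr/r)² + (-1·δx/x)²) = √(2.34e-05 + 0.00414) = 0.0646, so δp = 0.687.
Q = p − z + d: δQ = √(δp² + δz² + δd²) = √(0.472 + 0.0576 + 0.0289) = 0.747
Q = 10.5, so δQ/Q = 0.747/10.5 = 0.0710.

7.10%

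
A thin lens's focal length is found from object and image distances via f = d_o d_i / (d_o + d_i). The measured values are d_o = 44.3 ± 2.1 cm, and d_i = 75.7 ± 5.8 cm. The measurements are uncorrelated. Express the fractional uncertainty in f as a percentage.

4.12%

∂f/∂d_o = (d_i/(d_o+d_i))² = 0.398;  ∂f/∂d_i = (d_o/(d_o+d_i))² = 0.136
δf = √((∂f/∂d_o · δd_o)² + (∂f/∂d_i · δd_i)²) = √(0.698 + 0.625) = 1.15 cm
f = 27.9 cm, so δf/f = 1.15/27.9 = 0.0412.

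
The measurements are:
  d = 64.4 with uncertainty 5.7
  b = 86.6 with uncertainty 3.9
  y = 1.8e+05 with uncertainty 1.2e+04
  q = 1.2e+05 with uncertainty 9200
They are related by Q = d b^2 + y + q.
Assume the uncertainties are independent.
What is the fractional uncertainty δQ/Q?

Let p = d·b^2 = 4.83e+05. δp/p = √((1·δd/d)² + (2·δb/b)²) = √(0.00783 + 0.00811) = 0.126, so δp = 61000.
Q = p + y + q: δQ = √(δp² + δy² + δq²) = √(3.72e+09 + 1.44e+08 + 8.46e+07) = 62800
Q = 7.83e+05, so δQ/Q = 62800/7.83e+05 = 0.0803.

0.0803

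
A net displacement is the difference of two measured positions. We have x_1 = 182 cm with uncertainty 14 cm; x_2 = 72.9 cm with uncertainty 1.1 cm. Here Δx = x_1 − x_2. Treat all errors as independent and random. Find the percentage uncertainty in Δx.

Sums and differences: (δΔx)² = Σ (cᵢ δxᵢ)².
  (δx_1)² = 196;  (δx_2)² = 1.21
δΔx = √(197) = 14.0 cm
Δx = 109 cm, so δΔx/Δx = 14.0/109 = 0.129.

12.9%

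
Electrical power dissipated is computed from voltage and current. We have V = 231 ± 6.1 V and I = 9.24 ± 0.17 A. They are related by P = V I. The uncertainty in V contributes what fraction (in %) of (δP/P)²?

(δP/P)² = (1·δV/V)² + (1·δI/I)²
  V term: (1×0.0264)² = 0.000697
  I term: (1×0.0184)² = 0.000338
Total = 0.00104. Share from V = 0.000697/0.00104 = 0.673.

67.3%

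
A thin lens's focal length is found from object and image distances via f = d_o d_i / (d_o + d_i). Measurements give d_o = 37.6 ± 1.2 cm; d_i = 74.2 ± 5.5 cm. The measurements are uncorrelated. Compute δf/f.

0.0327

∂f/∂d_o = (d_i/(d_o+d_i))² = 0.440;  ∂f/∂d_i = (d_o/(d_o+d_i))² = 0.113
δf = √((∂f/∂d_o · δd_o)² + (∂f/∂d_i · δd_i)²) = √(0.279 + 0.387) = 0.816 cm
f = 25.0 cm, so δf/f = 0.816/25.0 = 0.0327.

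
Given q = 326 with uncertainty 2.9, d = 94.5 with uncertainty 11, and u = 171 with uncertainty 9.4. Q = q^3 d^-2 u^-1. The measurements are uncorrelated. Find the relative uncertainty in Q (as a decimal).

For a monomial Q ∝ q^3, d^-2, u^-1, fractional errors add in quadrature:
  (3·δq/q)² = (3×0.00890)² = 0.000712;  (-2·δd/d)² = (-2×0.116)² = 0.0542;  (-1·δu/u)² = (-1×0.0550)² = 0.00302
δQ/Q = √(0.0579) = 0.241

0.241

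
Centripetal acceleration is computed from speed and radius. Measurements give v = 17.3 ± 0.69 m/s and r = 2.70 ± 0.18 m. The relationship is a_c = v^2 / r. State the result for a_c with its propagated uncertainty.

111 ± 11.5 m/s^2

Products/powers → add relative errors in quadrature, weighted by exponent:
  (2·δv/v)² = (2×0.0399)² = 0.00636;  (-1·δr/r)² = (-1×0.0667)² = 0.00444
δa_c/a_c = √(0.0108) = 0.104
a_c = 111 m/s^2, so δa_c = 0.104 × 111 = 11.5 m/s^2.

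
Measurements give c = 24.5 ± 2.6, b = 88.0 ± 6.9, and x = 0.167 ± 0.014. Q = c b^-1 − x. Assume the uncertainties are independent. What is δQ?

Let p = c·b^-1 = 0.278. δp/p = √((1·δc/c)² + (-1·δb/b)²) = √(0.0113 + 0.00615) = 0.132, so δp = 0.0367.
Q = p − x: δQ = √(δp² + δx²) = √(0.00135 + 0.000196) = 0.0393

0.0393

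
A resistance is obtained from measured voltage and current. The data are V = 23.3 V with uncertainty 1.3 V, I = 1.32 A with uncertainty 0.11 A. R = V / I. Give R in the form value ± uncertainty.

17.7 ± 1.77 Ω

R is a product of powers, so relative uncertainties combine in quadrature:
  (1·δV/V)² = (1×0.0558)² = 0.00311;  (-1·δI/I)² = (-1×0.0833)² = 0.00694
δR/R = √(0.0101) = 0.100
R = 17.7 Ω, so δR = 0.100 × 17.7 = 1.77 Ω.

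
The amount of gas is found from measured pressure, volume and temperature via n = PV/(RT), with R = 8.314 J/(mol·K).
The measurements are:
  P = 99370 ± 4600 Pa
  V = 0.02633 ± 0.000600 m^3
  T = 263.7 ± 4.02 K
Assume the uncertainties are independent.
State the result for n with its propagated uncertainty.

Since n is a product/quotient, work with relative uncertainties:
  (1·δP/P)² = (1×0.0463)² = 0.00214;  (1·δV/V)² = (1×0.0228)² = 0.000519;  (-1·δT/T)² = (-1×0.0152)² = 0.000232
δn/n = √(0.00289) = 0.0538
n = 1.193 mol, so δn = 0.0538 × 1.193 = 0.0642 mol.

1.193 ± 0.0642 mol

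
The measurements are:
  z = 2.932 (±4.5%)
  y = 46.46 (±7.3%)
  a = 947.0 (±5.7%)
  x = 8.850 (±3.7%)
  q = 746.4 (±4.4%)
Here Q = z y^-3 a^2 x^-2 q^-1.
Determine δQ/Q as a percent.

26.5%

Since Q is a product/quotient, work with relative uncertainties:
  (1·δz/z)² = (1×0.0450)² = 0.00202;  (-3·δy/y)² = (-3×0.0730)² = 0.0480;  (2·δa/a)² = (2×0.0570)² = 0.0130;  (-2·δx/x)² = (-2×0.0370)² = 0.00548;  (-1·δq/q)² = (-1×0.0440)² = 0.00194
δQ/Q = √(0.0704) = 0.265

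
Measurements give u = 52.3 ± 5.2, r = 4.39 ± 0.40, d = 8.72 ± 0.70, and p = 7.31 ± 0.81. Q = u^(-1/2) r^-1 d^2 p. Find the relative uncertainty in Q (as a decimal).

Each factor contributes (exponent × relative error)² to (δQ/Q)²:
  (−½·δu/u)² = (-0.5×0.0994)² = 0.00247;  (-1·δr/r)² = (-1×0.0911)² = 0.00830;  (2·δd/d)² = (2×0.0803)² = 0.0258;  (1·δp/p)² = (1×0.111)² = 0.0123
δQ/Q = √(0.0488) = 0.221

0.221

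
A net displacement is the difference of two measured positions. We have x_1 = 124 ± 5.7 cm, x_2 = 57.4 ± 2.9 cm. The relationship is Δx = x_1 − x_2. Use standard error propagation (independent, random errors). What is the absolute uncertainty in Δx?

6.40 cm

Sums and differences: (δΔx)² = Σ (cᵢ δxᵢ)².
  (δx_1)² = 32.5;  (δx_2)² = 8.41
δΔx = √(40.9) = 6.40 cm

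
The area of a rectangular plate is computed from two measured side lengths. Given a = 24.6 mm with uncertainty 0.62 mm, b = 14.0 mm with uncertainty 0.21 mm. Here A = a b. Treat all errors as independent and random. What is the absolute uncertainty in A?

Relative error in a monomial: (δA/A)² = Σ (nᵢ · δxᵢ/xᵢ)².
  (1·δa/a)² = (1×0.0252)² = 0.000635;  (1·δb/b)² = (1×0.0150)² = 0.000225
δA/A = √(0.000860) = 0.0293
A = 344 mm^2, so δA = 0.0293 × 344 = 10.1 mm^2.

10.1 mm^2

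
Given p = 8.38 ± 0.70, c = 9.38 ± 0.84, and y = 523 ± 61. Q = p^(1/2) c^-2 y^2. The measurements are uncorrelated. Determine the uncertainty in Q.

2670

Relative error in a monomial: (δQ/Q)² = Σ (nᵢ · δxᵢ/xᵢ)².
  (½·δp/p)² = (0.5×0.0835)² = 0.00174;  (-2·δc/c)² = (-2×0.0896)² = 0.0321;  (2·δy/y)² = (2×0.117)² = 0.0544
δQ/Q = √(0.0882) = 0.297
Q = 9000, so δQ = 0.297 × 9000 = 2670.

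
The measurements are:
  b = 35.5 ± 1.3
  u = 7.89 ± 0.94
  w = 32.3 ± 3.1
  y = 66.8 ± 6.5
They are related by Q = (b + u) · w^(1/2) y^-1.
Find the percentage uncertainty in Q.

11.5%

Let h = b + u = 43.4. δh = √(δb² + δu²) = √(1.69 + 0.884) = 1.60, so δh/h = 0.0370.
Q is then a monomial in h, w, y:
δQ/Q = √((δh/h)² + (½·δw/w)² + (-1·δy/y)²) = √(0.00137 + 0.00230 + 0.00947) = 0.115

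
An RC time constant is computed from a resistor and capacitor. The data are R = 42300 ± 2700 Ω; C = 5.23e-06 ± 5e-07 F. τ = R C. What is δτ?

For a monomial τ ∝ R, C, fractional errors add in quadrature:
  (1·δR/R)² = (1×0.0638)² = 0.00407;  (1·δC/C)² = (1×0.0956)² = 0.00914
δτ/τ = √(0.0132) = 0.115
τ = 0.221 s, so δτ = 0.115 × 0.221 = 0.0254 s.

0.0254 s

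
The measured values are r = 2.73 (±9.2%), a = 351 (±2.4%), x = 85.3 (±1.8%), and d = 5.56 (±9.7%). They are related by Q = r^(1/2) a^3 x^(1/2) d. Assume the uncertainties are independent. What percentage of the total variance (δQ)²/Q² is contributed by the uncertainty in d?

56.0%

(δQ/Q)² = (½·δr/r)² + (3·δa/a)² + (½·δx/x)² + (1·δd/d)²
  r term: (0.5×0.0920)² = 0.00212
  a term: (3×0.0240)² = 0.00518
  x term: (0.5×0.0180)² = 8.1e-05
  d term: (1×0.0970)² = 0.00941
Total = 0.0168. Share from d = 0.00941/0.0168 = 0.560.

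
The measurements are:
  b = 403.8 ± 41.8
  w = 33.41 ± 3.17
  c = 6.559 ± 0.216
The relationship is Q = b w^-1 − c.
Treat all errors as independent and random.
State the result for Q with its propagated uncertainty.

Let p = b·w^-1 = 12.09. δp/p = √((1·δb/b)² + (-1·δw/w)²) = √(0.0107 + 0.00900) = 0.140, so δp = 1.70.
Q = p − c: δQ = √(δp² + δc²) = √(2.88 + 0.0467) = 1.71
Q = 5.527.

5.527 ± 1.71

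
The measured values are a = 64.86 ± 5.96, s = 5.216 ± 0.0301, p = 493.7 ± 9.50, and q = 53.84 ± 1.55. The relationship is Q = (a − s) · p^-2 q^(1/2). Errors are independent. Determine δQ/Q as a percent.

Let u = a − s = 59.64. δu = √(δa² + δs²) = √(35.5 + 0.000906) = 5.96, so δu/u = 0.0999.
Q is then a monomial in u, p, q:
δQ/Q = √((δu/u)² + (-2·δp/p)² + (½·δq/q)²) = √(0.00999 + 0.00148 + 0.000207) = 0.108

10.8%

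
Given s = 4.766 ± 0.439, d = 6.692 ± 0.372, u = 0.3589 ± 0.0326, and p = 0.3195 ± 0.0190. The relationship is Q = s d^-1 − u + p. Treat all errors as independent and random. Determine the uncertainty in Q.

0.0854

Let w = s·d^-1 = 0.7122. δw/w = √((1·δs/s)² + (-1·δd/d)²) = √(0.00848 + 0.00309) = 0.108, so δw = 0.0766.
Q = w − u + p: δQ = √(δw² + δu² + δp²) = √(0.00587 + 0.00106 + 0.000361) = 0.0854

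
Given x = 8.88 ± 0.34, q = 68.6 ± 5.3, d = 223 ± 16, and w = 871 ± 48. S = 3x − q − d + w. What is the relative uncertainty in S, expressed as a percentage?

Sums and differences: (δS)² = Σ (cᵢ δxᵢ)².
  (3·δx)² = 1.04;  (δq)² = 28.1;  (δd)² = 256;  (δw)² = 2300
δS = √(2590) = 50.9
S = 606, so δS/S = 50.9/606 = 0.0840.

8.40%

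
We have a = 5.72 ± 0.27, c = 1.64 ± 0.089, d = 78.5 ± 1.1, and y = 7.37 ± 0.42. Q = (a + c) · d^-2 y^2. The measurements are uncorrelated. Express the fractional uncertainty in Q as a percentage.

Let u = a + c = 7.36. δu = √(δa² + δc²) = √(0.0729 + 0.00792) = 0.284, so δu/u = 0.0386.
Q is then a monomial in u, d, y:
δQ/Q = √((δu/u)² + (-2·δd/d)² + (2·δy/y)²) = √(0.00149 + 0.000785 + 0.0130) = 0.124

12.4%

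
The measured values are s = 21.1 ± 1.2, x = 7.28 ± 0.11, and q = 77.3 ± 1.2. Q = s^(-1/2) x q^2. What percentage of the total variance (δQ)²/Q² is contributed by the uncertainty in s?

40.4%

(δQ/Q)² = (−½·δs/s)² + (1·δx/x)² + (2·δq/q)²
  s term: (-0.5×0.0569)² = 0.000809
  x term: (1×0.0151)² = 0.000228
  q term: (2×0.0155)² = 0.000964
Total = 0.00200. Share from s = 0.000809/0.00200 = 0.404.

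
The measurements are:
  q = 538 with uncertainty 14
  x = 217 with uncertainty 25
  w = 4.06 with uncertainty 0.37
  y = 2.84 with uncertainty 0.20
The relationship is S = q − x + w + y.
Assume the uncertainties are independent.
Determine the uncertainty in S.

28.7

Each term contributes (cᵢ δxᵢ)² to (δS)²:
  (δq)² = 196;  (δx)² = 625;  (δw)² = 0.137;  (δy)² = 0.0400
δS = √(821) = 28.7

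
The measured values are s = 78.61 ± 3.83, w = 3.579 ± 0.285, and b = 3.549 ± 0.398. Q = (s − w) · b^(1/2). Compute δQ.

10.7

Let u = s − w = 75.03. δu = √(δs² + δw²) = √(14.7 + 0.0812) = 3.84, so δu/u = 0.0512.
Q is then a monomial in u, b:
δQ/Q = √((δu/u)² + (½·δb/b)²) = √(0.00262 + 0.00314) = 0.0759
Q = 141.3, so δQ = 0.0759 × 141.3 = 10.7.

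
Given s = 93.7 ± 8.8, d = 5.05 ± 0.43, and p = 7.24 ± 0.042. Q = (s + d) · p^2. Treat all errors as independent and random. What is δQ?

Let u = s + d = 98.8. δu = √(δs² + δd²) = √(77.4 + 0.185) = 8.81, so δu/u = 0.0892.
Q is then a monomial in u, p:
δQ/Q = √((δu/u)² + (2·δp/p)²) = √(0.00796 + 0.000135) = 0.0900
Q = 5180, so δQ = 0.0900 × 5180 = 466.

466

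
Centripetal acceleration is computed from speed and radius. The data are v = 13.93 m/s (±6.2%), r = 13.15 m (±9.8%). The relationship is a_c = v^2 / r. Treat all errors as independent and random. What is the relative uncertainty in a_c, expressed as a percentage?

Each factor contributes (exponent × relative error)² to (δa_c/a_c)²:
  (2·δv/v)² = (2×0.0620)² = 0.0154;  (-1·δr/r)² = (-1×0.0980)² = 0.00960
δa_c/a_c = √(0.0250) = 0.158

15.8%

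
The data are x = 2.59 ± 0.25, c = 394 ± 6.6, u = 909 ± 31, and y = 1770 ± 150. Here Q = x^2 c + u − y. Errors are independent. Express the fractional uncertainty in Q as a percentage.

30.0%

Let p = x^2·c = 2640. δp/p = √((2·δx/x)² + (1·δc/c)²) = √(0.0373 + 0.000281) = 0.194, so δp = 512.
Q = p + u − y: δQ = √(δp² + δu² + δy²) = √(2.62e+05 + 961 + 22500) = 535
Q = 1780, so δQ/Q = 535/1780 = 0.300.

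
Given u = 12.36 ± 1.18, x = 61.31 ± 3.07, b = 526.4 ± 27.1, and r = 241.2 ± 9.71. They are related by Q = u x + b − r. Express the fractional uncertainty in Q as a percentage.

Let p = u·x = 757.8. δp/p = √((1·δu/u)² + (1·δx/x)²) = √(0.00911 + 0.00251) = 0.108, so δp = 81.7.
Q = p + b − r: δQ = √(δp² + δb² + δr²) = √(6670 + 734 + 94.3) = 86.6
Q = 1043, so δQ/Q = 86.6/1043 = 0.0830.

8.30%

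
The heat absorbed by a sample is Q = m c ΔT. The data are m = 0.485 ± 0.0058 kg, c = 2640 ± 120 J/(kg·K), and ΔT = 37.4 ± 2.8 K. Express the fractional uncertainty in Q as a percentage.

Since Q is a product/quotient, work with relative uncertainties:
  (1·δm/m)² = (1×0.0120)² = 0.000143;  (1·δc/c)² = (1×0.0455)² = 0.00207;  (1·δΔT/ΔT)² = (1×0.0749)² = 0.00560
δQ/Q = √(0.00781) = 0.0884

8.84%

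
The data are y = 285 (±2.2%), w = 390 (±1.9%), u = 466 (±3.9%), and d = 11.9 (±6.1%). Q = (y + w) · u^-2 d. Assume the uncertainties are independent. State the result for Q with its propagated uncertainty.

Let h = y + w = 675. δh = √(δy² + δw²) = √(39.3 + 54.9) = 9.71, so δh/h = 0.0144.
Q is then a monomial in h, u, d:
δQ/Q = √((δh/h)² + (-2·δu/u)² + (1·δd/d)²) = √(0.000207 + 0.00608 + 0.00372) = 0.100
Q = 0.0370, so δQ = 0.100 × 0.0370 = 0.00370.

0.0370 ± 0.00370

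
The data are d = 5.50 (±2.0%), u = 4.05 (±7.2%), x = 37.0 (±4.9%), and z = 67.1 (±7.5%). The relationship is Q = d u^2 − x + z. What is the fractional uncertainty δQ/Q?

0.118

Let p = d·u^2 = 90.2. δp/p = √((1·δd/d)² + (2·δu/u)²) = √(0.000400 + 0.0207) = 0.145, so δp = 13.1.
Q = p − x + z: δQ = √(δp² + δx² + δz²) = √(172 + 3.29 + 25.3) = 14.2
Q = 120, so δQ/Q = 14.2/120 = 0.118.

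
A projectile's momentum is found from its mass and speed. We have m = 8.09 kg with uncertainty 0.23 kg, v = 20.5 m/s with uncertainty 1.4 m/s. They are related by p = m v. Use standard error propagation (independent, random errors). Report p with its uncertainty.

p is a product of powers, so relative uncertainties combine in quadrature:
  (1·δm/m)² = (1×0.0284)² = 0.000808;  (1·δv/v)² = (1×0.0683)² = 0.00466
δp/p = √(0.00547) = 0.0740
p = 166 kg·m/s, so δp = 0.0740 × 166 = 12.3 kg·m/s.

166 ± 12.3 kg·m/s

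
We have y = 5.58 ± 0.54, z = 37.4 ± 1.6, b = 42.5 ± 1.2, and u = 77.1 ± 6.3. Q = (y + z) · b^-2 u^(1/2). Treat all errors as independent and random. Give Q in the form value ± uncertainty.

0.209 ± 0.0167

Let w = y + z = 43.0. δw = √(δy² + δz²) = √(0.292 + 2.56) = 1.69, so δw/w = 0.0393.
Q is then a monomial in w, b, u:
δQ/Q = √((δw/w)² + (-2·δb/b)² + (½·δu/u)²) = √(0.00154 + 0.00319 + 0.00167) = 0.0800
Q = 0.209, so δQ = 0.0800 × 0.209 = 0.0167.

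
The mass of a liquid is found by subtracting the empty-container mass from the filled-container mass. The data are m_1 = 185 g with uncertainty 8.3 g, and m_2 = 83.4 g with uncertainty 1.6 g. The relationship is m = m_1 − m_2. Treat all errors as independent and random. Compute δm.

Sums and differences: (δm)² = Σ (cᵢ δxᵢ)².
  (δm_1)² = 68.9;  (δm_2)² = 2.56
δm = √(71.5) = 8.45 g

8.45 g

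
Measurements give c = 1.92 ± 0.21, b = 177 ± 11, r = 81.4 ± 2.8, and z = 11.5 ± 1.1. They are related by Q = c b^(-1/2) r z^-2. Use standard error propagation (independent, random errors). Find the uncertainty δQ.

For a monomial Q ∝ c, b^(-1/2), r, z^-2, fractional errors add in quadrature:
  (1·δc/c)² = (1×0.109)² = 0.0120;  (−½·δb/b)² = (-0.5×0.0621)² = 0.000966;  (1·δr/r)² = (1×0.0344)² = 0.00118;  (-2·δz/z)² = (-2×0.0957)² = 0.0366
δQ/Q = √(0.0507) = 0.225
Q = 0.0888, so δQ = 0.225 × 0.0888 = 0.0200.

0.0200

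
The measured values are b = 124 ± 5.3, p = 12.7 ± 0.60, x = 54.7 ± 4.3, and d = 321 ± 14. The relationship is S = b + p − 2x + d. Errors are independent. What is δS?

17.3

For a sum/difference, combine absolute errors in quadrature:
  (δb)² = 28.1;  (δp)² = 0.360;  (2·δx)² = 74.0;  (δd)² = 196
δS = √(298) = 17.3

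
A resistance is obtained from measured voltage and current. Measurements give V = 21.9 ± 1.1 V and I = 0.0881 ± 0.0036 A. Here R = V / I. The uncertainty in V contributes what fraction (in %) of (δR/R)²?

60.2%

(δR/R)² = (1·δV/V)² + (-1·δI/I)²
  V term: (1×0.0502)² = 0.00252
  I term: (-1×0.0409)² = 0.00167
Total = 0.00419. Share from V = 0.00252/0.00419 = 0.602.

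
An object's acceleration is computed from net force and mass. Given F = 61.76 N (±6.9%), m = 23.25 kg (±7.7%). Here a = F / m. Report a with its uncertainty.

Since a is a product/quotient, work with relative uncertainties:
  (1·δF/F)² = (1×0.0690)² = 0.00476;  (-1·δm/m)² = (-1×0.0770)² = 0.00593
δa/a = √(0.0107) = 0.103
a = 2.656 m/s^2, so δa = 0.103 × 2.656 = 0.275 m/s^2.

2.656 ± 0.275 m/s^2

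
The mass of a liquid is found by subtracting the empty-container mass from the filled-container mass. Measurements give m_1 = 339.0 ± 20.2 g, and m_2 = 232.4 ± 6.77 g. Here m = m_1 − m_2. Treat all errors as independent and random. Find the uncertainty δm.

21.3 g

For a sum/difference, combine absolute errors in quadrature:
  (δm_1)² = 408;  (δm_2)² = 45.8
δm = √(454) = 21.3 g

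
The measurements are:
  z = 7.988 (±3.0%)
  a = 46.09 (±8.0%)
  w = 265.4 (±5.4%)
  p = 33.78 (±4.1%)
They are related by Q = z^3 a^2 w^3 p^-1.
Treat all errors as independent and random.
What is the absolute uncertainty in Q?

1.49e+11

Since Q is a product/quotient, work with relative uncertainties:
  (3·δz/z)² = (3×0.0300)² = 0.00810;  (2·δa/a)² = (2×0.0800)² = 0.0256;  (3·δw/w)² = (3×0.0540)² = 0.0262;  (-1·δp/p)² = (-1×0.0410)² = 0.00168
δQ/Q = √(0.0616) = 0.248
Q = 5.992e+11, so δQ = 0.248 × 5.992e+11 = 1.49e+11.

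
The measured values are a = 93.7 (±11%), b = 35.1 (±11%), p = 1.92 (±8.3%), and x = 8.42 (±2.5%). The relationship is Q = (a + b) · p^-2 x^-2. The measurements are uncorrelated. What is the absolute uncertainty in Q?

0.0953

Let u = a + b = 129. δu = √(δa² + δb²) = √(106 + 14.9) = 11.0, so δu/u = 0.0855.
Q is then a monomial in u, p, x:
δQ/Q = √((δu/u)² + (-2·δp/p)² + (-2·δx/x)²) = √(0.00730 + 0.0276 + 0.00250) = 0.193
Q = 0.493, so δQ = 0.193 × 0.493 = 0.0953.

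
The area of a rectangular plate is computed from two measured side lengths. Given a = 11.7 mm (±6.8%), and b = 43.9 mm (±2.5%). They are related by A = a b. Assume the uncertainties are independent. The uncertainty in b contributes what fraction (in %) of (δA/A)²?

11.9%

(δA/A)² = (1·δa/a)² + (1·δb/b)²
  a term: (1×0.0680)² = 0.00462
  b term: (1×0.0250)² = 0.000625
Total = 0.00525. Share from b = 0.000625/0.00525 = 0.119.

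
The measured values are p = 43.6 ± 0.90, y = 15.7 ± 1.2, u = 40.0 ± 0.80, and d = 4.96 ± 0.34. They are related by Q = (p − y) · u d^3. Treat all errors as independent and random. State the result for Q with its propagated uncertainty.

(1.36 ± 0.291) × 10^5

Let w = p − y = 27.9. δw = √(δp² + δy²) = √(0.810 + 1.44) = 1.50, so δw/w = 0.0538.
Q is then a monomial in w, u, d:
δQ/Q = √((δw/w)² + (1·δu/u)² + (3·δd/d)²) = √(0.00289 + 0.000400 + 0.0423) = 0.213
Q = 1.36e+05, so δQ = 0.213 × 1.36e+05 = 29100.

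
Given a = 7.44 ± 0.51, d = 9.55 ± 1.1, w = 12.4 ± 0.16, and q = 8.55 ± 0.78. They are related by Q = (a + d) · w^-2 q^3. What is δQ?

Let u = a + d = 17.0. δu = √(δa² + δd²) = √(0.260 + 1.21) = 1.21, so δu/u = 0.0714.
Q is then a monomial in u, w, q:
δQ/Q = √((δu/u)² + (-2·δw/w)² + (3·δq/q)²) = √(0.00509 + 0.000666 + 0.0749) = 0.284
Q = 69.1, so δQ = 0.284 × 69.1 = 19.6.

19.6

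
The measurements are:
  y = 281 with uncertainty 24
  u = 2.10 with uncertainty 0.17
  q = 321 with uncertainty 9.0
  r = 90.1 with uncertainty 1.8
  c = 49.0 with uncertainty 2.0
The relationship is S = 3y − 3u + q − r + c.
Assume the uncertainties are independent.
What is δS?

Each term contributes (cᵢ δxᵢ)² to (δS)²:
  (3·δy)² = 5180;  (3·δu)² = 0.260;  (δq)² = 81.0;  (δr)² = 3.24;  (δc)² = 4.00
δS = √(5270) = 72.6

72.6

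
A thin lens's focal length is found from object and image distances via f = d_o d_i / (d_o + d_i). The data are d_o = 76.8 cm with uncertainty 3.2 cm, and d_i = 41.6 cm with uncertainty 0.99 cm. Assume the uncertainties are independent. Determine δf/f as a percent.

2.13%

∂f/∂d_o = (d_i/(d_o+d_i))² = 0.123;  ∂f/∂d_i = (d_o/(d_o+d_i))² = 0.421
δf = √((∂f/∂d_o · δd_o)² + (∂f/∂d_i · δd_i)²) = √(0.156 + 0.174) = 0.574 cm
f = 27.0 cm, so δf/f = 0.574/27.0 = 0.0213.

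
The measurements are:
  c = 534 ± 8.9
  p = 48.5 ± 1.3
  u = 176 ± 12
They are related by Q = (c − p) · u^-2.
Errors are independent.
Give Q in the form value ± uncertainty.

0.0157 ± 0.00216

Let w = c − p = 486. δw = √(δc² + δp²) = √(79.2 + 1.69) = 8.99, so δw/w = 0.0185.
Q is then a monomial in w, u:
δQ/Q = √((δw/w)² + (-2·δu/u)²) = √(0.000343 + 0.0186) = 0.138
Q = 0.0157, so δQ = 0.138 × 0.0157 = 0.00216.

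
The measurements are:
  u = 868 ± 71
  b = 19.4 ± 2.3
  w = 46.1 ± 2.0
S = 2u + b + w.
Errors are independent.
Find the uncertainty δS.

For a sum/difference, combine absolute errors in quadrature:
  (2·δu)² = 20200;  (δb)² = 5.29;  (δw)² = 4.00
δS = √(20200) = 142

142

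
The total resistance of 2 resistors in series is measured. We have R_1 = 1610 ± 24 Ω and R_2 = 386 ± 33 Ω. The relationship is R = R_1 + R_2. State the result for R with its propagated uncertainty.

2000 ± 40.8 Ω

R is a linear combination, so absolute uncertainties add in quadrature:
  (δR_1)² = 576;  (δR_2)² = 1090
δR = √(1660) = 40.8 Ω
R = 2000 Ω.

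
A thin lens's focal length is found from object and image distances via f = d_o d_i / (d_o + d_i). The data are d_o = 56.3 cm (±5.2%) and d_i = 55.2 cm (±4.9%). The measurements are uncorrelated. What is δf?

0.995 cm

∂f/∂d_o = (d_i/(d_o+d_i))² = 0.245;  ∂f/∂d_i = (d_o/(d_o+d_i))² = 0.255
δf = √((∂f/∂d_o · δd_o)² + (∂f/∂d_i · δd_i)²) = √(0.515 + 0.476) = 0.995 cm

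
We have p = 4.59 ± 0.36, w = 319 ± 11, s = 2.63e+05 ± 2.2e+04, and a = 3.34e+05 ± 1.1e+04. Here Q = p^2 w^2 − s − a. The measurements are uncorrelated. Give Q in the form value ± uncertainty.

(1.55 ± 0.368) × 10^6

Let h = p^2·w^2 = 2.14e+06. δh/h = √((2·δp/p)² + (2·δw/w)²) = √(0.0246 + 0.00476) = 0.171, so δh = 3.67e+05.
Q = h − s − a: δQ = √(δh² + δs² + δa²) = √(1.35e+11 + 4.84e+08 + 1.21e+08) = 3.68e+05
Q = 1.55e+06.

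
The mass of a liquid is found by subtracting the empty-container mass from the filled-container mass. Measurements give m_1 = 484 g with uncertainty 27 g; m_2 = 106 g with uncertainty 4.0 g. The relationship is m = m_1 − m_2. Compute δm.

Each term contributes (cᵢ δxᵢ)² to (δm)²:
  (δm_1)² = 729;  (δm_2)² = 16.0
δm = √(745) = 27.3 g

27.3 g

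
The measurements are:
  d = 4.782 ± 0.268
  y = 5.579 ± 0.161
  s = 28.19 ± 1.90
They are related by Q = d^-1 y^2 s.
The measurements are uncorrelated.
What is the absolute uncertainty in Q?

19.3

Each factor contributes (exponent × relative error)² to (δQ/Q)²:
  (-1·δd/d)² = (-1×0.0560)² = 0.00314;  (2·δy/y)² = (2×0.0289)² = 0.00333;  (1·δs/s)² = (1×0.0674)² = 0.00454
δQ/Q = √(0.0110) = 0.105
Q = 183.5, so δQ = 0.105 × 183.5 = 19.3.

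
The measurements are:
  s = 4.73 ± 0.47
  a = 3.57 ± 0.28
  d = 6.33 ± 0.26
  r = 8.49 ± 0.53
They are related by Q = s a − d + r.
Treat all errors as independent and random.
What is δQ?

2.22

Let p = s·a = 16.9. δp/p = √((1·δs/s)² + (1·δa/a)²) = √(0.00987 + 0.00615) = 0.127, so δp = 2.14.
Q = p − d + r: δQ = √(δp² + δd² + δr²) = √(4.57 + 0.0676 + 0.281) = 2.22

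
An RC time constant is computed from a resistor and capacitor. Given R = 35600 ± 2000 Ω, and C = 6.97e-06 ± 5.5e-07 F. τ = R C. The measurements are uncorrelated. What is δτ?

Each factor contributes (exponent × relative error)² to (δτ/τ)²:
  (1·δR/R)² = (1×0.0562)² = 0.00316;  (1·δC/C)² = (1×0.0789)² = 0.00623
δτ/τ = √(0.00938) = 0.0969
τ = 0.248 s, so δτ = 0.0969 × 0.248 = 0.0240 s.

0.0240 s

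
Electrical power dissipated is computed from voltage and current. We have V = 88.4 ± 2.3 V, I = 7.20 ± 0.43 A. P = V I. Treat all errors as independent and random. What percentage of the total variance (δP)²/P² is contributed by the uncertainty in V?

(δP/P)² = (1·δV/V)² + (1·δI/I)²
  V term: (1×0.0260)² = 0.000677
  I term: (1×0.0597)² = 0.00357
Total = 0.00424. Share from V = 0.000677/0.00424 = 0.160.

16.0%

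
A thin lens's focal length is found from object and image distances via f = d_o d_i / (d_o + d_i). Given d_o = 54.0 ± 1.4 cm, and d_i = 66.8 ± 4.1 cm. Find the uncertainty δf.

∂f/∂d_o = (d_i/(d_o+d_i))² = 0.306;  ∂f/∂d_i = (d_o/(d_o+d_i))² = 0.200
δf = √((∂f/∂d_o · δd_o)² + (∂f/∂d_i · δd_i)²) = √(0.183 + 0.671) = 0.924 cm

0.924 cm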